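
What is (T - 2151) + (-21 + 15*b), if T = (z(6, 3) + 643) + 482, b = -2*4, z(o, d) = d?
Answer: -1164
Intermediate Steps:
b = -8
T = 1128 (T = (3 + 643) + 482 = 646 + 482 = 1128)
(T - 2151) + (-21 + 15*b) = (1128 - 2151) + (-21 + 15*(-8)) = -1023 + (-21 - 120) = -1023 - 141 = -1164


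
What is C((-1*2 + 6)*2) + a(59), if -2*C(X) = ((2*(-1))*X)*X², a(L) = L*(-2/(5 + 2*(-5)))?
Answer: 2678/5 ≈ 535.60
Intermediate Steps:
a(L) = 2*L/5 (a(L) = L*(-2/(5 - 10)) = L*(-2/(-5)) = L*(-2*(-⅕)) = L*(⅖) = 2*L/5)
C(X) = X³ (C(X) = -(2*(-1))*X*X²/2 = -(-2*X)*X²/2 = -(-1)*X³ = X³)
C((-1*2 + 6)*2) + a(59) = ((-1*2 + 6)*2)³ + (⅖)*59 = ((-2 + 6)*2)³ + 118/5 = (4*2)³ + 118/5 = 8³ + 118/5 = 512 + 118/5 = 2678/5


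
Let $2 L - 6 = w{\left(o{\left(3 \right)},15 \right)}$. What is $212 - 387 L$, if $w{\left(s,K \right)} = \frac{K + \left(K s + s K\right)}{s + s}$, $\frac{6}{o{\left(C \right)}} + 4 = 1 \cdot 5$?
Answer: $- \frac{32747}{8} \approx -4093.4$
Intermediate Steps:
$o{\left(C \right)} = 6$ ($o{\left(C \right)} = \frac{6}{-4 + 1 \cdot 5} = \frac{6}{-4 + 5} = \frac{6}{1} = 6 \cdot 1 = 6$)
$w{\left(s,K \right)} = \frac{K + 2 K s}{2 s}$ ($w{\left(s,K \right)} = \frac{K + \left(K s + K s\right)}{2 s} = \left(K + 2 K s\right) \frac{1}{2 s} = \frac{K + 2 K s}{2 s}$)
$L = \frac{89}{8}$ ($L = 3 + \frac{15 + \frac{1}{2} \cdot 15 \cdot \frac{1}{6}}{2} = 3 + \frac{15 + \frac{5}{4}}{2} = 3 + \frac{1}{2} \cdot \frac{65}{4} = 3 + \frac{65}{8} = \frac{89}{8} \approx 11.125$)
$212 - 387 L = 212 - \frac{34443}{8} = - \frac{32747}{8}$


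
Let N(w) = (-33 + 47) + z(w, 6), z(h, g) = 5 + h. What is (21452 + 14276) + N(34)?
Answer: 35781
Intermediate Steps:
N(w) = 19 + w (N(w) = (-33 + 47) + (5 + w) = 14 + (5 + w) = 19 + w)
(21452 + 14276) + N(34) = (21452 + 14276) + (19 + 34) = 35728 + 53 = 35781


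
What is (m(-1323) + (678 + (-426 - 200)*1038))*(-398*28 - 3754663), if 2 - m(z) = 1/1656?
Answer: 449772443247127/184 ≈ 2.4444e+12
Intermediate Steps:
m(z) = 3311/1656 (m(z) = 2 - 1/1656 = 3311/1656)
(m(-1323) + (678 + (-426 - 200)*1038))*(-398*28 - 3754663) = (3311/1656 + (678 + (-426 - 200)*1038))*(-398*28 - 3754663) = (3311/1656 + (678 - 626*1038))*(-11144 - 3754663) = (3311/1656 + (678 - 649788))*(-3765807) = (3311/1656 - 649110)*(-3765807) = -1074922849/1656*(-3765807) = 449772443247127/184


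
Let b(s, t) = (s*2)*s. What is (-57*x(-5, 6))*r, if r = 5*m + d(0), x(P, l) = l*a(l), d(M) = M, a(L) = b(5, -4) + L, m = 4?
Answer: -383040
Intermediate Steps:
b(s, t) = 2*s**2 (b(s, t) = (2*s)*s = 2*s**2)
a(L) = 50 + L (a(L) = 2*5**2 + L = 2*25 + L = 50 + L)
x(P, l) = l*(50 + l)
r = 20 (r = 5*4 + 0 = 20 + 0 = 20)
(-57*x(-5, 6))*r = -342*(50 + 6)*20 = -342*56*20 = -57*336*20 = -19152*20 = -383040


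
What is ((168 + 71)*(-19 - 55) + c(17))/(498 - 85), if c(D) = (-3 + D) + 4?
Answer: -2524/59 ≈ -42.780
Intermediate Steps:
c(D) = 1 + D
((168 + 71)*(-19 - 55) + c(17))/(498 - 85) = ((168 + 71)*(-19 - 55) + (1 + 17))/(498 - 85) = (239*(-74) + 18)/413 = (-17686 + 18)*(1/413) = -17668*1/413 = -2524/59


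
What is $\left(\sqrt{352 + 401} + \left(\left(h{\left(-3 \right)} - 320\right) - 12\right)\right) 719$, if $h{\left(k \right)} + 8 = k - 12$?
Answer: $-255245 + 719 \sqrt{753} \approx -2.3552 \cdot 10^{5}$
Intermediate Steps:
$h{\left(k \right)} = -20 + k$ ($h{\left(k \right)} = -8 + \left(k - 12\right) = -8 + \left(-12 + k\right) = -20 + k$)
$\left(\sqrt{352 + 401} + \left(\left(h{\left(-3 \right)} - 320\right) - 12\right)\right) 719 = \left(\sqrt{352 + 401} - 355\right) 719 = \left(\sqrt{753} - 355\right) 719 = \left(-355 + \sqrt{753}\right) 719 = -255245 + 719 \sqrt{753}$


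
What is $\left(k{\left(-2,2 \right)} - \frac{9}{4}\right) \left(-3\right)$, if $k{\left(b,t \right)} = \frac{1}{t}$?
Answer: $\frac{21}{4} \approx 5.25$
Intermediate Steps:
$\left(k{\left(-2,2 \right)} - \frac{9}{4}\right) \left(-3\right) = \left(\frac{1}{2} - \frac{9}{4}\right) \left(-3\right) = \left(- \frac{7}{4}\right) \left(-3\right) = \frac{21}{4}$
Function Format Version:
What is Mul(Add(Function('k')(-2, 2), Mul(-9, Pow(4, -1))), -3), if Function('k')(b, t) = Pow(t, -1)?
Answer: Rational(21, 4) ≈ 5.2500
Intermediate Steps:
Mul(Add(Function('k')(-2, 2), Mul(-9, Pow(4, -1))), -3) = Mul(Add(Pow(2, -1), Mul(-9, Pow(4, -1))), -3) = Mul(Add(Rational(1, 2), Mul(-9, Rational(1, 4))), -3) = Mul(Add(Rational(1, 2), Rational(-9, 4)), -3) = Mul(Rational(-7, 4), -3) = Rational(21, 4)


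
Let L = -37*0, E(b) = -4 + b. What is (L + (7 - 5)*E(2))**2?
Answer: 16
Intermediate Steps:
L = 0
(L + (7 - 5)*E(2))**2 = (0 + (7 - 5)*(-4 + 2))**2 = (0 + 2*(-2))**2 = (0 - 4)**2 = (-4)**2 = 16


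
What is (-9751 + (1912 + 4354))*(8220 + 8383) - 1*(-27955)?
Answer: -57833500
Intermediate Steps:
(-9751 + (1912 + 4354))*(8220 + 8383) - 1*(-27955) = (-9751 + 6266)*16603 + 27955 = -3485*16603 + 27955 = -57861455 + 27955 = -57833500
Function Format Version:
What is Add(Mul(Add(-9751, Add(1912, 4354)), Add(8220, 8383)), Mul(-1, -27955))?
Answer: -57833500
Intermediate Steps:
Add(Mul(Add(-9751, Add(1912, 4354)), Add(8220, 8383)), Mul(-1, -27955)) = Add(Mul(Add(-9751, 6266), 16603), 27955) = Add(Mul(-3485, 16603), 27955) = Add(-57861455, 27955) = -57833500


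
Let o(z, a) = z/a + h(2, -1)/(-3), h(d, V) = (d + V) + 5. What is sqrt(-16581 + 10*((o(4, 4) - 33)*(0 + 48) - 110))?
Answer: 11*I*sqrt(281) ≈ 184.39*I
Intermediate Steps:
h(d, V) = 5 + V + d (h(d, V) = (V + d) + 5 = 5 + V + d)
o(z, a) = -2 + z/a (o(z, a) = z/a + (5 - 1 + 2)/(-3) = z/a + 6*(-1/3) = z/a - 2 = -2 + z/a)
sqrt(-16581 + 10*((o(4, 4) - 33)*(0 + 48) - 110)) = sqrt(-16581 + 10*(((-2 + 4/4) - 33)*(0 + 48) - 110)) = sqrt(-16581 + 10*(((-2 + 4*(1/4)) - 33)*48 - 110)) = sqrt(-16581 + 10*(((-2 + 1) - 33)*48 - 110)) = sqrt(-16581 + 10*((-1 - 33)*48 - 110)) = sqrt(-16581 + 10*(-34*48 - 110)) = sqrt(-16581 + 10*(-1632 - 110)) = sqrt(-16581 + 10*(-1742)) = sqrt(-16581 - 17420) = sqrt(-34001) = 11*I*sqrt(281)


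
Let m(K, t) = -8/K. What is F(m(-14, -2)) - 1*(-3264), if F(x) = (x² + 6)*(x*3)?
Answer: 1123272/343 ≈ 3274.8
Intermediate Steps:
F(x) = 3*x*(6 + x²) (F(x) = (6 + x²)*(3*x) = 3*x*(6 + x²))
F(m(-14, -2)) - 1*(-3264) = 3*(-8/(-14))*(6 + (-8/(-14))²) - 1*(-3264) = 3*(-8*(-1/14))*(6 + (-8*(-1/14))²) + 3264 = 3*(4/7)*(6 + (4/7)²) + 3264 = 3*(4/7)*(6 + 16/49) + 3264 = 3*(4/7)*(310/49) + 3264 = 3720/343 + 3264 = 1123272/343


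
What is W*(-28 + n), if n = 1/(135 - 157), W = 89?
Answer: -54913/22 ≈ -2496.0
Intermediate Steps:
n = -1/22 (n = 1/(-22) = -1/22 ≈ -0.045455)
W*(-28 + n) = 89*(-28 - 1/22) = 89*(-617/22) = -54913/22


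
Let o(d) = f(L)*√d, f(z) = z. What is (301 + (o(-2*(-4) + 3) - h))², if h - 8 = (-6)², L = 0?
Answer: 66049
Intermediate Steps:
o(d) = 0 (o(d) = 0*√d = 0)
h = 44 (h = 8 + (-6)² = 8 + 36 = 44)
(301 + (o(-2*(-4) + 3) - h))² = (301 + (0 - 1*44))² = (301 + (0 - 44))² = (301 - 44)² = 257² = 66049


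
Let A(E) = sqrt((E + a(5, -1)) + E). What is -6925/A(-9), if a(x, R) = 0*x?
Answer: 6925*I*sqrt(2)/6 ≈ 1632.2*I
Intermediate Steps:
a(x, R) = 0
A(E) = sqrt(2)*sqrt(E) (A(E) = sqrt((E + 0) + E) = sqrt(E + E) = sqrt(2*E) = sqrt(2)*sqrt(E))
-6925/A(-9) = -6925*(-I*sqrt(2)/6) = -(-6925)*I*sqrt(2)/6 = 6925*I*sqrt(2)/6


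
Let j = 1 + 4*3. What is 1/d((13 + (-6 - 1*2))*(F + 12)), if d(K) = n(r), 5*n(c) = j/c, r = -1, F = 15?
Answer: -5/13 ≈ -0.38462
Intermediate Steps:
j = 13 (j = 1 + 12 = 13)
n(c) = 13/(5*c) (n(c) = (13/c)/5 = 13/(5*c))
d(K) = -13/5 (d(K) = (13/5)/(-1) = (13/5)*(-1) = -13/5)
1/d((13 + (-6 - 1*2))*(F + 12)) = 1/(-13/5) = -5/13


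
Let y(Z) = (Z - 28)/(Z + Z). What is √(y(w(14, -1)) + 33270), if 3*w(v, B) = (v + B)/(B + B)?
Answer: √22495226/26 ≈ 182.42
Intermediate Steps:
w(v, B) = (B + v)/(6*B) (w(v, B) = ((v + B)/(B + B))/3 = ((B + v)/((2*B)))/3 = ((B + v)*(1/(2*B)))/3 = ((B + v)/(2*B))/3 = (B + v)/(6*B))
y(Z) = (-28 + Z)/(2*Z) (y(Z) = (-28 + Z)/((2*Z)) = (-28 + Z)*(1/(2*Z)) = (-28 + Z)/(2*Z))
√(y(w(14, -1)) + 33270) = √((-28 + (⅙)*(-1 + 14)/(-1))/(2*(((⅙)*(-1 + 14)/(-1)))) + 33270) = √((-28 + (⅙)*(-1)*13)/(2*(((⅙)*(-1)*13))) + 33270) = √((-28 - 13/6)/(2*(-13/6)) + 33270) = √((½)*(-6/13)*(-181/6) + 33270) = √(181/26 + 33270) = √(865201/26) = √22495226/26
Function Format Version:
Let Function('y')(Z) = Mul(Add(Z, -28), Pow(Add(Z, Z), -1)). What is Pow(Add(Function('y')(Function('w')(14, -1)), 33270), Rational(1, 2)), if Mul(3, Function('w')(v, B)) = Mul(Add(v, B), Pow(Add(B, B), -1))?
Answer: Mul(Rational(1, 26), Pow(22495226, Rational(1, 2))) ≈ 182.42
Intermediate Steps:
Function('w')(v, B) = Mul(Rational(1, 6), Pow(B, -1), Add(B, v)) (Function('w')(v, B) = Mul(Rational(1, 3), Mul(Add(v, B), Pow(Add(B, B), -1))) = Mul(Rational(1, 3), Mul(Add(B, v), Pow(Mul(2, B), -1))) = Mul(Rational(1, 3), Mul(Add(B, v), Mul(Rational(1, 2), Pow(B, -1)))) = Mul(Rational(1, 3), Mul(Rational(1, 2), Pow(B, -1), Add(B, v))) = Mul(Rational(1, 6), Pow(B, -1), Add(B, v)))
Function('y')(Z) = Mul(Rational(1, 2), Pow(Z, -1), Add(-28, Z)) (Function('y')(Z) = Mul(Add(-28, Z), Pow(Mul(2, Z), -1)) = Mul(Add(-28, Z), Mul(Rational(1, 2), Pow(Z, -1))) = Mul(Rational(1, 2), Pow(Z, -1), Add(-28, Z)))
Pow(Add(Function('y')(Function('w')(14, -1)), 33270), Rational(1, 2)) = Pow(Add(Mul(Rational(1, 2), Pow(Mul(Rational(1, 6), Pow(-1, -1), Add(-1, 14)), -1), Add(-28, Mul(Rational(1, 6), Pow(-1, -1), Add(-1, 14)))), 33270), Rational(1, 2)) = Pow(Add(Mul(Rational(1, 2), Pow(Mul(Rational(1, 6), -1, 13), -1), Add(-28, Mul(Rational(1, 6), -1, 13))), 33270), Rational(1, 2)) = Pow(Add(Mul(Rational(1, 2), Pow(Rational(-13, 6), -1), Add(-28, Rational(-13, 6))), 33270), Rational(1, 2)) = Pow(Add(Mul(Rational(1, 2), Rational(-6, 13), Rational(-181, 6)), 33270), Rational(1, 2)) = Pow(Add(Rational(181, 26), 33270), Rational(1, 2)) = Pow(Rational(865201, 26), Rational(1, 2)) = Mul(Rational(1, 26), Pow(22495226, Rational(1, 2)))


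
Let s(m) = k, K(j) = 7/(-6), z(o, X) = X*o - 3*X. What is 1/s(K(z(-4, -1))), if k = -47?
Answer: -1/47 ≈ -0.021277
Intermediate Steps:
z(o, X) = -3*X + X*o
K(j) = -7/6 (K(j) = 7*(-1/6) = -7/6)
s(m) = -47
1/s(K(z(-4, -1))) = 1/(-47) = -1/47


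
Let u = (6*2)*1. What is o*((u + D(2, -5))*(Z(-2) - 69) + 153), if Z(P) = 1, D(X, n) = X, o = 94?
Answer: -75106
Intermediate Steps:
u = 12 (u = 12*1 = 12)
o*((u + D(2, -5))*(Z(-2) - 69) + 153) = 94*((12 + 2)*(1 - 69) + 153) = 94*(14*(-68) + 153) = 94*(-952 + 153) = 94*(-799) = -75106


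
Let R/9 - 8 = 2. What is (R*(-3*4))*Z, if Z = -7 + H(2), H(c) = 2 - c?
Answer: 7560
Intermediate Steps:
R = 90 (R = 72 + 9*2 = 72 + 18 = 90)
Z = -7 (Z = -7 + (2 - 1*2) = -7 + (2 - 2) = -7 + 0 = -7)
(R*(-3*4))*Z = (90*(-3*4))*(-7) = (90*(-12))*(-7) = -1080*(-7) = 7560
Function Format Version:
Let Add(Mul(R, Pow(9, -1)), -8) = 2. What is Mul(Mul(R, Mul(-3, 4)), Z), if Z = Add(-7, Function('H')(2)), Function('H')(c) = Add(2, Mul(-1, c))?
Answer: 7560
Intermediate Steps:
R = 90 (R = Add(72, Mul(9, 2)) = Add(72, 18) = 90)
Z = -7 (Z = Add(-7, Add(2, Mul(-1, 2))) = Add(-7, Add(2, -2)) = Add(-7, 0) = -7)
Mul(Mul(R, Mul(-3, 4)), Z) = Mul(Mul(90, Mul(-3, 4)), -7) = Mul(Mul(90, -12), -7) = Mul(-1080, -7) = 7560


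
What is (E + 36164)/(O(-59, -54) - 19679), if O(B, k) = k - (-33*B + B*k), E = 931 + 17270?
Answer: -54365/24866 ≈ -2.1863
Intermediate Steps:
E = 18201
O(B, k) = k + 33*B - B*k (O(B, k) = k + (33*B - B*k) = k + 33*B - B*k)
(E + 36164)/(O(-59, -54) - 19679) = (18201 + 36164)/((-54 + 33*(-59) - 1*(-59)*(-54)) - 19679) = 54365/((-54 - 1947 - 3186) - 19679) = 54365/(-5187 - 19679) = 54365/(-24866) = 54365*(-1/24866) = -54365/24866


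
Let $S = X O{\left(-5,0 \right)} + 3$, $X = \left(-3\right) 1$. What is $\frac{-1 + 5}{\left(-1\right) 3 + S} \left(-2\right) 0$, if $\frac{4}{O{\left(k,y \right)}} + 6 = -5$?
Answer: $0$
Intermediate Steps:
$X = -3$
$O{\left(k,y \right)} = - \frac{4}{11}$ ($O{\left(k,y \right)} = \frac{4}{-6 - 5} = \frac{4}{-11} = 4 \left(- \frac{1}{11}\right) = - \frac{4}{11}$)
$S = \frac{45}{11}$ ($S = \left(-3\right) \left(- \frac{4}{11}\right) + 3 = \frac{12}{11} + 3 = \frac{45}{11} \approx 4.0909$)
$\frac{-1 + 5}{\left(-1\right) 3 + S} \left(-2\right) 0 = \frac{-1 + 5}{\left(-1\right) 3 + \frac{45}{11}} \left(-2\right) 0 = \frac{4}{-3 + \frac{45}{11}} \left(-2\right) 0 = \frac{4}{\frac{12}{11}} \left(-2\right) 0 = 4 \cdot \frac{11}{12} \left(-2\right) 0 = \frac{11}{3} \left(-2\right) 0 = \left(- \frac{22}{3}\right) 0 = 0$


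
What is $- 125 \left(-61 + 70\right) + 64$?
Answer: $-1061$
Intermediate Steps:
$- 125 \left(-61 + 70\right) + 64 = \left(-125\right) 9 + 64 = -1125 + 64 = -1061$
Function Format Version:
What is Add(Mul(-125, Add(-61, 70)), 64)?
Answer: -1061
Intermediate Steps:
Add(Mul(-125, Add(-61, 70)), 64) = Add(Mul(-125, 9), 64) = Add(-1125, 64) = -1061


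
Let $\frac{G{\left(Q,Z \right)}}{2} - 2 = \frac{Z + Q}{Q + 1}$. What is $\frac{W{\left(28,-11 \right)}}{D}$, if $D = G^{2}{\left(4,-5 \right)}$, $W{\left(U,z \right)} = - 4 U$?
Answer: $- \frac{700}{81} \approx -8.642$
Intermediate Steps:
$G{\left(Q,Z \right)} = 4 + \frac{2 \left(Q + Z\right)}{1 + Q}$ ($G{\left(Q,Z \right)} = 4 + 2 \frac{Z + Q}{Q + 1} = 4 + 2 \frac{Q + Z}{1 + Q} = 4 + \frac{2 \left(Q + Z\right)}{1 + Q}$)
$D = \frac{324}{25}$ ($D = \left(\frac{2 \left(2 - 5 + 3 \cdot 4\right)}{1 + 4}\right)^{2} = \left(\frac{2 \left(2 - 5 + 12\right)}{5}\right)^{2} = \left(2 \cdot \frac{1}{5} \cdot 9\right)^{2} = \left(\frac{18}{5}\right)^{2} = \frac{324}{25} \approx 12.96$)
$\frac{W{\left(28,-11 \right)}}{D} = \frac{\left(-4\right) 28}{\frac{324}{25}} = \left(-112\right) \frac{25}{324} = - \frac{700}{81}$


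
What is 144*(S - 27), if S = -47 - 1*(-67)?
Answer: -1008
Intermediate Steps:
S = 20 (S = -47 + 67 = 20)
144*(S - 27) = 144*(20 - 27) = 144*(-7) = -1008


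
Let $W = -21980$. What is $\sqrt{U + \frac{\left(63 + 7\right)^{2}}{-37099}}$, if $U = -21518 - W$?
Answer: $\frac{\sqrt{635685354962}}{37099} \approx 21.491$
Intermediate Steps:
$U = 462$ ($U = -21518 - -21980 = -21518 + 21980 = 462$)
$\sqrt{U + \frac{\left(63 + 7\right)^{2}}{-37099}} = \sqrt{462 + \frac{\left(63 + 7\right)^{2}}{-37099}} = \sqrt{462 + 70^{2} \left(- \frac{1}{37099}\right)} = \sqrt{462 + 4900 \left(- \frac{1}{37099}\right)} = \sqrt{462 - \frac{4900}{37099}} = \sqrt{\frac{17134838}{37099}} = \frac{\sqrt{635685354962}}{37099}$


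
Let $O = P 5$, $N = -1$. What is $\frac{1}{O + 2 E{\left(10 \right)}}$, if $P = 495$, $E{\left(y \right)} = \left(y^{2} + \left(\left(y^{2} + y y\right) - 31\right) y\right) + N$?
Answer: $\frac{1}{6053} \approx 0.00016521$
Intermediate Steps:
$E{\left(y \right)} = -1 + y^{2} + y \left(-31 + 2 y^{2}\right)$ ($E{\left(y \right)} = \left(y^{2} + \left(\left(y^{2} + y y\right) - 31\right) y\right) - 1 = \left(y^{2} + \left(\left(y^{2} + y^{2}\right) - 31\right) y\right) - 1 = \left(y^{2} + \left(2 y^{2} - 31\right) y\right) - 1 = \left(y^{2} + \left(-31 + 2 y^{2}\right) y\right) - 1 = \left(y^{2} + y \left(-31 + 2 y^{2}\right)\right) - 1 = -1 + y^{2} + y \left(-31 + 2 y^{2}\right)$)
$O = 2475$ ($O = 495 \cdot 5 = 2475$)
$\frac{1}{O + 2 E{\left(10 \right)}} = \frac{1}{2475 + 2 \left(-1 + 10^{2} - 310 + 2 \cdot 10^{3}\right)} = \frac{1}{2475 + 2 \left(-1 + 100 - 310 + 2 \cdot 1000\right)} = \frac{1}{2475 + 2 \left(-1 + 100 - 310 + 2000\right)} = \frac{1}{2475 + 2 \cdot 1789} = \frac{1}{2475 + 3578} = \frac{1}{6053}$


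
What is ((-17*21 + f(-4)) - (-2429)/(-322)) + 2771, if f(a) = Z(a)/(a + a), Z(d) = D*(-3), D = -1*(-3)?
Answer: 442995/184 ≈ 2407.6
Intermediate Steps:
D = 3
Z(d) = -9 (Z(d) = 3*(-3) = -9)
f(a) = -9/(2*a) (f(a) = -9/(a + a) = -9/(2*a))
((-17*21 + f(-4)) - (-2429)/(-322)) + 2771 = ((-17*21 - 9/2/(-4)) - (-2429)/(-322)) + 2771 = ((-357 - 9/2*(-1/4)) - (-2429)*(-1)/322) + 2771 = ((-357 + 9/8) - 1*347/46) + 2771 = (-2847/8 - 347/46) + 2771 = -66869/184 + 2771 = 442995/184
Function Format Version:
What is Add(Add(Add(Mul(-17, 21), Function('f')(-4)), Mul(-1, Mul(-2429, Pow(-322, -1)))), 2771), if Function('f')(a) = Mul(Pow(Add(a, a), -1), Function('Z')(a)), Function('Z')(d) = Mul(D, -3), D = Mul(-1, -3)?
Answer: Rational(442995, 184) ≈ 2407.6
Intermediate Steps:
D = 3
Function('Z')(d) = -9 (Function('Z')(d) = Mul(3, -3) = -9)
Function('f')(a) = Mul(Rational(-9, 2), Pow(a, -1)) (Function('f')(a) = Mul(Pow(Add(a, a), -1), -9) = Mul(Pow(Mul(2, a), -1), -9) = Mul(Mul(Rational(1, 2), Pow(a, -1)), -9) = Mul(Rational(-9, 2), Pow(a, -1)))
Add(Add(Add(Mul(-17, 21), Function('f')(-4)), Mul(-1, Mul(-2429, Pow(-322, -1)))), 2771) = Add(Add(Add(Mul(-17, 21), Mul(Rational(-9, 2), Pow(-4, -1))), Mul(-1, Mul(-2429, Pow(-322, -1)))), 2771) = Add(Add(Add(-357, Mul(Rational(-9, 2), Rational(-1, 4))), Mul(-1, Mul(-2429, Rational(-1, 322)))), 2771) = Add(Add(Add(-357, Rational(9, 8)), Mul(-1, Rational(347, 46))), 2771) = Add(Add(Rational(-2847, 8), Rational(-347, 46)), 2771) = Add(Rational(-66869, 184), 2771) = Rational(442995, 184)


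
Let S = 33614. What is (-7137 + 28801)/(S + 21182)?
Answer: 5416/13699 ≈ 0.39536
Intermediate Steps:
(-7137 + 28801)/(S + 21182) = (-7137 + 28801)/(33614 + 21182) = 21664/54796 = 21664*(1/54796) = 5416/13699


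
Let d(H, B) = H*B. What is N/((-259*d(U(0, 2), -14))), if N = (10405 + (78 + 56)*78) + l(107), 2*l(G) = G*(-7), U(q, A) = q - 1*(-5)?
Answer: 8193/7252 ≈ 1.1298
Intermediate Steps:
U(q, A) = 5 + q (U(q, A) = q + 5 = 5 + q)
l(G) = -7*G/2 (l(G) = (G*(-7))/2 = (-7*G)/2 = -7*G/2)
d(H, B) = B*H
N = 40965/2 (N = (10405 + (78 + 56)*78) - 7/2*107 = (10405 + 134*78) - 749/2 = (10405 + 10452) - 749/2 = 20857 - 749/2 = 40965/2 ≈ 20483.)
N/((-259*d(U(0, 2), -14))) = 40965/(2*((-(-3626)*(5 + 0)))) = 40965/(2*((-(-3626)*5))) = 40965/(2*((-259*(-70)))) = (40965/2)/18130 = (40965/2)*(1/18130) = 8193/7252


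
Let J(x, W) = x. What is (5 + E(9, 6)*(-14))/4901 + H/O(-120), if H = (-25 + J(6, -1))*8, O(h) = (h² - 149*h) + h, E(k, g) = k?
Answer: -579539/19702020 ≈ -0.029415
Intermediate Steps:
O(h) = h² - 148*h
H = -152 (H = (-25 + 6)*8 = -19*8 = -152)
(5 + E(9, 6)*(-14))/4901 + H/O(-120) = (5 + 9*(-14))/4901 - 152*(-1/(120*(-148 - 120))) = (5 - 126)*(1/4901) - 152/((-120*(-268))) = -121*1/4901 - 152/32160 = -121/4901 - 152*1/32160 = -121/4901 - 19/4020 = -579539/19702020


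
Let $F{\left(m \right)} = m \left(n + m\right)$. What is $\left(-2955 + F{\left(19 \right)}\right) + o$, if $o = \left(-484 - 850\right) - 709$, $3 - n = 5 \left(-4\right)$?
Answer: $-4200$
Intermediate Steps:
$n = 23$ ($n = 3 - 5 \left(-4\right) = 3 - -20 = 3 + 20 = 23$)
$F{\left(m \right)} = m \left(23 + m\right)$
$o = -2043$ ($o = -1334 - 709 = -2043$)
$\left(-2955 + F{\left(19 \right)}\right) + o = \left(-2955 + 19 \left(23 + 19\right)\right) - 2043 = \left(-2955 + 19 \cdot 42\right) - 2043 = \left(-2955 + 798\right) - 2043 = -2157 - 2043 = -4200$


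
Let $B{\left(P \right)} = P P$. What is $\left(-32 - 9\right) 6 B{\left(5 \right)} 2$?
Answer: $-12300$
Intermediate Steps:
$B{\left(P \right)} = P^{2}$
$\left(-32 - 9\right) 6 B{\left(5 \right)} 2 = \left(-32 - 9\right) 6 \cdot 5^{2} \cdot 2 = \left(-32 + \left(-25 + 16\right)\right) 6 \cdot 25 \cdot 2 = \left(-32 - 9\right) 150 \cdot 2 = \left(-41\right) 300 = -12300$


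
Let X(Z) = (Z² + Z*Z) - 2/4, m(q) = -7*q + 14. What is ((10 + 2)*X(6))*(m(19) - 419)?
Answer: -461604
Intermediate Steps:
m(q) = 14 - 7*q
X(Z) = -½ + 2*Z² (X(Z) = (Z² + Z²) - 2*¼ = 2*Z² - ½ = -½ + 2*Z²)
((10 + 2)*X(6))*(m(19) - 419) = ((10 + 2)*(-½ + 2*6²))*((14 - 7*19) - 419) = (12*(-½ + 2*36))*((14 - 133) - 419) = (12*(-½ + 72))*(-119 - 419) = (12*(143/2))*(-538) = 858*(-538) = -461604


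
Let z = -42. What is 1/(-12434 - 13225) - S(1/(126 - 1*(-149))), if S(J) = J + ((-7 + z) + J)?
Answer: 345703432/7056225 ≈ 48.993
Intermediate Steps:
S(J) = -49 + 2*J (S(J) = J + ((-7 - 42) + J) = J + (-49 + J) = -49 + 2*J)
1/(-12434 - 13225) - S(1/(126 - 1*(-149))) = 1/(-12434 - 13225) - (-49 + 2/(126 - 1*(-149))) = 1/(-25659) - (-49 + 2/(126 + 149)) = -1/25659 - (-49 + 2/275) = -1/25659 - 1*(-13473/275) = -1/25659 + 13473/275 = 345703432/7056225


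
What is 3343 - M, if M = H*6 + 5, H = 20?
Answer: 3218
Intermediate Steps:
M = 125 (M = 20*6 + 5 = 120 + 5 = 125)
3343 - M = 3343 - 1*125 = 3343 - 125 = 3218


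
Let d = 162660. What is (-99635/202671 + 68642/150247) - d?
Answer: -4953113503937483/30450709737 ≈ -1.6266e+5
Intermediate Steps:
(-99635/202671 + 68642/150247) - d = (-99635/202671 + 68642/150247) - 1*162660 = (-99635*1/202671 + 68642*(1/150247)) - 162660 = (-99635/202671 + 68642/150247) - 162660 = -1058117063/30450709737 - 162660 = -4953113503937483/30450709737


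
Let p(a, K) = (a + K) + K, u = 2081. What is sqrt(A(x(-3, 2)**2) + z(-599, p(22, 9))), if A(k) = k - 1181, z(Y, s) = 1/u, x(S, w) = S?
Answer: I*sqrt(5075415411)/2081 ≈ 34.234*I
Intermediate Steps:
p(a, K) = a + 2*K (p(a, K) = (K + a) + K = a + 2*K)
z(Y, s) = 1/2081
A(k) = -1181 + k
sqrt(A(x(-3, 2)**2) + z(-599, p(22, 9))) = sqrt((-1181 + (-3)**2) + 1/2081) = sqrt((-1181 + 9) + 1/2081) = sqrt(-1172 + 1/2081) = sqrt(-2438931/2081) = I*sqrt(5075415411)/2081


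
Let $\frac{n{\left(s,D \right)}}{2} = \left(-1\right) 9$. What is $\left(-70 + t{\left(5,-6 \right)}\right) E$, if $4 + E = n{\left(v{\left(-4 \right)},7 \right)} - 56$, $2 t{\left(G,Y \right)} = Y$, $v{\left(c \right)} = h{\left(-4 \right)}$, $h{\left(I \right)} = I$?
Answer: $5694$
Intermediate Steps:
$v{\left(c \right)} = -4$
$n{\left(s,D \right)} = -18$ ($n{\left(s,D \right)} = 2 \left(\left(-1\right) 9\right) = 2 \left(-9\right) = -18$)
$t{\left(G,Y \right)} = \frac{Y}{2}$
$E = -78$ ($E = -4 - 74 = -78$)
$\left(-70 + t{\left(5,-6 \right)}\right) E = \left(-70 + \frac{1}{2} \left(-6\right)\right) \left(-78\right) = \left(-70 - 3\right) \left(-78\right) = \left(-73\right) \left(-78\right) = 5694$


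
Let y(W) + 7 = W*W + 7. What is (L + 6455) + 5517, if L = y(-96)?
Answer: 21188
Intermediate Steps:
y(W) = W² (y(W) = -7 + (W*W + 7) = -7 + (W² + 7) = -7 + (7 + W²) = W²)
L = 9216 (L = (-96)² = 9216)
(L + 6455) + 5517 = (9216 + 6455) + 5517 = 15671 + 5517 = 21188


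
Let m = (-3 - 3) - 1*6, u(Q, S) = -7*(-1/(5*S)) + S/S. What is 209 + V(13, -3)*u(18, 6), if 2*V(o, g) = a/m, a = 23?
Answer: 149629/720 ≈ 207.82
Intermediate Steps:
u(Q, S) = 1 + 7/(5*S) (u(Q, S) = -(-7)/(5*S) + 1 = 7/(5*S) + 1 = 1 + 7/(5*S))
m = -12 (m = -6 - 6 = -12)
V(o, g) = -23/24 (V(o, g) = (23/(-12))/2 = (23*(-1/12))/2 = (½)*(-23/12) = -23/24)
209 + V(13, -3)*u(18, 6) = 209 - 23*(7/5 + 6)/(24*6) = 209 - 23*37/(144*5) = 209 - 23/24*37/30 = 209 - 851/720 = 149629/720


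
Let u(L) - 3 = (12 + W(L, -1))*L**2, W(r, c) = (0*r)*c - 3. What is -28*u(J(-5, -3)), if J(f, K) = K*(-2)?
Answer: -9156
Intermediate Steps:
J(f, K) = -2*K
W(r, c) = -3 (W(r, c) = 0*c - 3 = 0 - 3 = -3)
u(L) = 3 + 9*L**2 (u(L) = 3 + (12 - 3)*L**2 = 3 + 9*L**2)
-28*u(J(-5, -3)) = -28*(3 + 9*(-2*(-3))**2) = -28*(3 + 9*6**2) = -28*(3 + 9*36) = -28*(3 + 324) = -28*327 = -9156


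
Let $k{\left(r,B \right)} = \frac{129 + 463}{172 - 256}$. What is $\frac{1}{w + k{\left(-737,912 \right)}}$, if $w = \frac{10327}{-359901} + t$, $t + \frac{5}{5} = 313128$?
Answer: $\frac{2519307}{788845215584} \approx 3.1937 \cdot 10^{-6}$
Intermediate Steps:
$t = 313127$ ($t = -1 + 313128 = 313127$)
$k{\left(r,B \right)} = - \frac{148}{21}$ ($k{\left(r,B \right)} = \frac{592}{-84} = 592 \left(- \frac{1}{84}\right) = - \frac{148}{21}$)
$w = \frac{112694710100}{359901}$ ($w = \frac{10327}{-359901} + 313127 = 10327 \left(- \frac{1}{359901}\right) + 313127 = - \frac{10327}{359901} + 313127 = \frac{112694710100}{359901} \approx 3.1313 \cdot 10^{5}$)
$\frac{1}{w + k{\left(-737,912 \right)}} = \frac{1}{\frac{112694710100}{359901} - \frac{148}{21}} = \frac{1}{\frac{788845215584}{2519307}} = \frac{2519307}{788845215584}$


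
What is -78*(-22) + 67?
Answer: 1783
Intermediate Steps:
-78*(-22) + 67 = 1716 + 67 = 1783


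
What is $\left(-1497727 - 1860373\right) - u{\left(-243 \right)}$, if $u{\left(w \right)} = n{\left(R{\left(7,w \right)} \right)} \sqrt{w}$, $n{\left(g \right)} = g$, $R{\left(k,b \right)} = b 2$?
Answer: $-3358100 + 4374 i \sqrt{3} \approx -3.3581 \cdot 10^{6} + 7576.0 i$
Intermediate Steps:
$R{\left(k,b \right)} = 2 b$
$u{\left(w \right)} = 2 w^{\frac{3}{2}}$ ($u{\left(w \right)} = 2 w \sqrt{w} = 2 w^{\frac{3}{2}}$)
$\left(-1497727 - 1860373\right) - u{\left(-243 \right)} = \left(-1497727 - 1860373\right) - 2 \left(-243\right)^{\frac{3}{2}} = -3358100 - 2 \left(- 2187 i \sqrt{3}\right) = -3358100 - - 4374 i \sqrt{3} = -3358100 + 4374 i \sqrt{3}$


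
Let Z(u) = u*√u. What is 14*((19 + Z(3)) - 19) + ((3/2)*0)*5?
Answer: 42*√3 ≈ 72.746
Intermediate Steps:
Z(u) = u^(3/2)
14*((19 + Z(3)) - 19) + ((3/2)*0)*5 = 14*((19 + 3^(3/2)) - 19) + ((3/2)*0)*5 = 14*((19 + 3*√3) - 19) + ((3*(½))*0)*5 = 14*(3*√3) + ((3/2)*0)*5 = 42*√3 + 0*5 = 42*√3 + 0 = 42*√3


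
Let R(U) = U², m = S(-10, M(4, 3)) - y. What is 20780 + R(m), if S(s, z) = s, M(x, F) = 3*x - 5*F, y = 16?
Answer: 21456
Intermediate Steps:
M(x, F) = -5*F + 3*x
m = -26 (m = -10 - 1*16 = -10 - 16 = -26)
20780 + R(m) = 20780 + (-26)² = 20780 + 676 = 21456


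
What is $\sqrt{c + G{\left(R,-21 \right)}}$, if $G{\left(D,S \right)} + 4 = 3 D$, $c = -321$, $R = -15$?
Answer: $i \sqrt{370} \approx 19.235 i$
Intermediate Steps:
$G{\left(D,S \right)} = -4 + 3 D$
$\sqrt{c + G{\left(R,-21 \right)}} = \sqrt{-321 + \left(-4 + 3 \left(-15\right)\right)} = \sqrt{-321 - 49} = \sqrt{-370} = i \sqrt{370}$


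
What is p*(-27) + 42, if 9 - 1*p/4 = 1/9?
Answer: -918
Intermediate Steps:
p = 320/9 (p = 36 - 4/9 = 320/9 ≈ 35.556)
p*(-27) + 42 = (320/9)*(-27) + 42 = -960 + 42 = -918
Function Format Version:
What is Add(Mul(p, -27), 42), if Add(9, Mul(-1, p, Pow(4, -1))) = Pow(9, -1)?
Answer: -918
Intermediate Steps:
p = Rational(320, 9) (p = Add(36, Mul(-4, Pow(9, -1))) = Add(36, Mul(-4, Rational(1, 9))) = Add(36, Rational(-4, 9)) = Rational(320, 9) ≈ 35.556)
Add(Mul(p, -27), 42) = Add(Mul(Rational(320, 9), -27), 42) = Add(-960, 42) = -918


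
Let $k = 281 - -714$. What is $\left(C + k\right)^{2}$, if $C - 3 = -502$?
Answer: $246016$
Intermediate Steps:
$C = -499$ ($C = 3 - 502 = -499$)
$k = 995$ ($k = 281 + 714 = 995$)
$\left(C + k\right)^{2} = \left(-499 + 995\right)^{2} = 496^{2} = 246016$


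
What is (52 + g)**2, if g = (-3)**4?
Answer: 17689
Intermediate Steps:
g = 81
(52 + g)**2 = (52 + 81)**2 = 133**2 = 17689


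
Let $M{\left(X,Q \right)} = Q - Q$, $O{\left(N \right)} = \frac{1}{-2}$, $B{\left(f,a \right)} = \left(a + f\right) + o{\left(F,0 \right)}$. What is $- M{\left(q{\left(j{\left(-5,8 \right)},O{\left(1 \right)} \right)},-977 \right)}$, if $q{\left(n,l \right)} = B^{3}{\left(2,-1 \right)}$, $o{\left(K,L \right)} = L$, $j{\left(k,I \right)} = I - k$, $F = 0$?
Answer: $0$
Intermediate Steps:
$B{\left(f,a \right)} = a + f$ ($B{\left(f,a \right)} = \left(a + f\right) + 0 = a + f$)
$O{\left(N \right)} = - \frac{1}{2}$
$q{\left(n,l \right)} = 1$ ($q{\left(n,l \right)} = \left(-1 + 2\right)^{3} = 1^{3} = 1$)
$M{\left(X,Q \right)} = 0$
$- M{\left(q{\left(j{\left(-5,8 \right)},O{\left(1 \right)} \right)},-977 \right)} = \left(-1\right) 0 = 0$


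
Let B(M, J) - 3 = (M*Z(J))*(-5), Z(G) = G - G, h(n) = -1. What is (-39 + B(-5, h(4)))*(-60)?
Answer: 2160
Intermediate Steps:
Z(G) = 0
B(M, J) = 3 (B(M, J) = 3 + (M*0)*(-5) = 3 + 0*(-5) = 3 + 0 = 3)
(-39 + B(-5, h(4)))*(-60) = (-39 + 3)*(-60) = -36*(-60) = 2160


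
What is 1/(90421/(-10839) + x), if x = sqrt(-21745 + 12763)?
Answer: -980073219/1063416535663 - 352451763*I*sqrt(998)/1063416535663 ≈ -0.00092163 - 0.01047*I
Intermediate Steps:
x = 3*I*sqrt(998) (x = sqrt(-8982) = 3*I*sqrt(998) ≈ 94.773*I)
1/(90421/(-10839) + x) = 1/(90421/(-10839) + 3*I*sqrt(998)) = 1/(90421*(-1/10839) + 3*I*sqrt(998)) = 1/(-90421/10839 + 3*I*sqrt(998))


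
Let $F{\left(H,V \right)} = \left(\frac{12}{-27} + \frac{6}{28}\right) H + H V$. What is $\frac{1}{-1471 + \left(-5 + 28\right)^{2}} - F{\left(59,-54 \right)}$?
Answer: $\frac{31647029}{9891} \approx 3199.6$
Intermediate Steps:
$F{\left(H,V \right)} = - \frac{29 H}{126} + H V$ ($F{\left(H,V \right)} = \left(12 \left(- \frac{1}{27}\right) + 6 \cdot \frac{1}{28}\right) H + H V = \left(- \frac{4}{9} + \frac{3}{14}\right) H + H V = - \frac{29 H}{126} + H V$)
$\frac{1}{-1471 + \left(-5 + 28\right)^{2}} - F{\left(59,-54 \right)} = \frac{1}{-1471 + \left(-5 + 28\right)^{2}} - \frac{1}{126} \cdot 59 \left(-29 + 126 \left(-54\right)\right) = \frac{1}{-1471 + 23^{2}} - \frac{1}{126} \cdot 59 \left(-29 - 6804\right) = \frac{1}{-1471 + 529} - \frac{1}{126} \cdot 59 \left(-6833\right) = \frac{1}{-942} - - \frac{403147}{126} = - \frac{1}{942} + \frac{403147}{126} = \frac{31647029}{9891}$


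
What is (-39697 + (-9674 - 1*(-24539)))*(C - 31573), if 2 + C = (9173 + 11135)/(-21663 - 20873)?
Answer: 4168965352832/5317 ≈ 7.8408e+8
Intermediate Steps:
C = -26345/10634 (C = -2 + (9173 + 11135)/(-21663 - 20873) = -2 + 20308/(-42536) = -2 + 20308*(-1/42536) = -2 - 5077/10634 = -26345/10634 ≈ -2.4774)
(-39697 + (-9674 - 1*(-24539)))*(C - 31573) = (-39697 + (-9674 - 1*(-24539)))*(-26345/10634 - 31573) = (-39697 + (-9674 + 24539))*(-335773627/10634) = (-39697 + 14865)*(-335773627/10634) = -24832*(-335773627/10634) = 4168965352832/5317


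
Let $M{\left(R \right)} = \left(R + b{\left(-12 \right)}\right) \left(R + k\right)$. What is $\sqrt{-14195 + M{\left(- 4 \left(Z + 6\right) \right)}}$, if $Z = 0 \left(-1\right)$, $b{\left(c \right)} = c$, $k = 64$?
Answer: $i \sqrt{15635} \approx 125.04 i$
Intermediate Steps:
$Z = 0$
$M{\left(R \right)} = \left(-12 + R\right) \left(64 + R\right)$ ($M{\left(R \right)} = \left(R - 12\right) \left(R + 64\right) = \left(-12 + R\right) \left(64 + R\right)$)
$\sqrt{-14195 + M{\left(- 4 \left(Z + 6\right) \right)}} = \sqrt{-14195 + \left(-768 + \left(- 4 \left(0 + 6\right)\right)^{2} + 52 \left(- 4 \left(0 + 6\right)\right)\right)} = \sqrt{-14195 + \left(-768 + \left(\left(-4\right) 6\right)^{2} + 52 \left(\left(-4\right) 6\right)\right)} = \sqrt{-14195 + \left(-768 + \left(-24\right)^{2} + 52 \left(-24\right)\right)} = \sqrt{-14195 - 1440} = \sqrt{-15635} = i \sqrt{15635}$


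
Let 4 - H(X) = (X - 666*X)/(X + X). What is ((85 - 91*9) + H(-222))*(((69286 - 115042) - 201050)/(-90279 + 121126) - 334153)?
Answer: 8194752195615/61694 ≈ 1.3283e+8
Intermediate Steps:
H(X) = 673/2 (H(X) = 4 - (X - 666*X)/(X + X) = 4 - (-665*X)/(2*X) = 4 - (-665*X)*1/(2*X) = 4 - 1*(-665/2) = 4 + 665/2 = 673/2)
((85 - 91*9) + H(-222))*(((69286 - 115042) - 201050)/(-90279 + 121126) - 334153) = ((85 - 91*9) + 673/2)*(((69286 - 115042) - 201050)/(-90279 + 121126) - 334153) = ((85 - 819) + 673/2)*((-45756 - 201050)/30847 - 334153) = (-734 + 673/2)*(-246806*1/30847 - 334153) = -795*(-246806/30847 - 334153)/2 = -795/2*(-10307864397/30847) = 8194752195615/61694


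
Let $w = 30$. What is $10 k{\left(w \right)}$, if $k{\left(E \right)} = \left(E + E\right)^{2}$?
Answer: $36000$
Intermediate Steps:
$k{\left(E \right)} = 4 E^{2}$ ($k{\left(E \right)} = \left(2 E\right)^{2} = 4 E^{2}$)
$10 k{\left(w \right)} = 10 \cdot 4 \cdot 30^{2} = 10 \cdot 4 \cdot 900 = 10 \cdot 3600 = 36000$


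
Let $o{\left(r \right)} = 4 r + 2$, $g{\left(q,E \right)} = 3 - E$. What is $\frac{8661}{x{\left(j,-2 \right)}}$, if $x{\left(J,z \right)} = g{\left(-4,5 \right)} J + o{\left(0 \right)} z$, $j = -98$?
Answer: $\frac{2887}{64} \approx 45.109$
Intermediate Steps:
$o{\left(r \right)} = 2 + 4 r$
$x{\left(J,z \right)} = - 2 J + 2 z$ ($x{\left(J,z \right)} = \left(3 - 5\right) J + \left(2 + 4 \cdot 0\right) z = \left(3 - 5\right) J + \left(2 + 0\right) z = - 2 J + 2 z$)
$\frac{8661}{x{\left(j,-2 \right)}} = \frac{8661}{\left(-2\right) \left(-98\right) + 2 \left(-2\right)} = \frac{8661}{196 - 4} = \frac{8661}{192} = 8661 \cdot \frac{1}{192} = \frac{2887}{64}$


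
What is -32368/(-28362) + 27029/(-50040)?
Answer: 142183037/236539080 ≈ 0.60110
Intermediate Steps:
-32368/(-28362) + 27029/(-50040) = -32368*(-1/28362) + 27029*(-1/50040) = 16184/14181 - 27029/50040 = 142183037/236539080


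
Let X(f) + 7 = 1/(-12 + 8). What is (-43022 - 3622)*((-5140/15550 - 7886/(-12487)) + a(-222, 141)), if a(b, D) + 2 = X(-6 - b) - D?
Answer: 135808794438057/19417285 ≈ 6.9942e+6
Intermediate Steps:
X(f) = -29/4 (X(f) = -7 + 1/(-12 + 8) = -7 + 1/(-4) = -7 - ¼ = -29/4)
a(b, D) = -37/4 - D (a(b, D) = -2 + (-29/4 - D) = -37/4 - D)
(-43022 - 3622)*((-5140/15550 - 7886/(-12487)) + a(-222, 141)) = (-43022 - 3622)*((-5140/15550 - 7886/(-12487)) + (-37/4 - 1*141)) = -46644*((-5140*1/15550 - 7886*(-1/12487)) + (-37/4 - 141)) = -46644*((-514/1555 + 7886/12487) - 601/4) = -46644*(5844412/19417285 - 601/4) = -46644*(-11646410637/77669140) = 135808794438057/19417285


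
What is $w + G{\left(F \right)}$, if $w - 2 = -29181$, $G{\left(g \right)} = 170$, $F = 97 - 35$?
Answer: $-29009$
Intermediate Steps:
$F = 62$ ($F = 97 - 35 = 62$)
$w = -29179$ ($w = 2 - 29181 = -29179$)
$w + G{\left(F \right)} = -29179 + 170 = -29009$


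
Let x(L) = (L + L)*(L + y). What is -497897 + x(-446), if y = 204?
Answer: -282033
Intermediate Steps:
x(L) = 2*L*(204 + L) (x(L) = (L + L)*(L + 204) = (2*L)*(204 + L) = 2*L*(204 + L))
-497897 + x(-446) = -497897 + 2*(-446)*(204 - 446) = -497897 + 2*(-446)*(-242) = -497897 + 215864 = -282033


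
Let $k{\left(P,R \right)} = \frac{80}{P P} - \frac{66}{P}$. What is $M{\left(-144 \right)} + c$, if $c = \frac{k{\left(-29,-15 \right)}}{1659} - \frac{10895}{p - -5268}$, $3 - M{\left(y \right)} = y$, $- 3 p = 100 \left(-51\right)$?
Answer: $\frac{1413930224011}{9721885992} \approx 145.44$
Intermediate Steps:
$p = 1700$ ($p = - \frac{100 \left(-51\right)}{3} = \left(- \frac{1}{3}\right) \left(-5100\right) = 1700$)
$M{\left(y \right)} = 3 - y$
$k{\left(P,R \right)} = - \frac{66}{P} + \frac{80}{P^{2}}$ ($k{\left(P,R \right)} = \frac{80}{P^{2}} - \frac{66}{P} = - \frac{66}{P} + \frac{80}{P^{2}}$)
$c = - \frac{15187016813}{9721885992}$ ($c = \frac{2 \cdot \frac{1}{841} \left(40 - -957\right)}{1659} - \frac{10895}{1700 - -5268} = 2 \cdot \frac{1}{841} \left(40 + 957\right) \frac{1}{1659} - \frac{10895}{1700 + 5268} = 2 \cdot \frac{1}{841} \cdot 997 \cdot \frac{1}{1659} - \frac{10895}{6968} = \frac{1994}{841} \cdot \frac{1}{1659} - \frac{10895}{6968} = \frac{1994}{1395219} - \frac{10895}{6968} = - \frac{15187016813}{9721885992} \approx -1.5621$)
$M{\left(-144 \right)} + c = \left(3 - -144\right) - \frac{15187016813}{9721885992} = \left(3 + 144\right) - \frac{15187016813}{9721885992} = 147 - \frac{15187016813}{9721885992} = \frac{1413930224011}{9721885992}$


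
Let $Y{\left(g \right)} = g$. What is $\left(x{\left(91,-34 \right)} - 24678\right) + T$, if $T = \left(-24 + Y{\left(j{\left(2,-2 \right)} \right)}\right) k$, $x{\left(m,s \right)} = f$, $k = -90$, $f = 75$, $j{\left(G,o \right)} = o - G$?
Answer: $-22083$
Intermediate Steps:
$x{\left(m,s \right)} = 75$
$T = 2520$ ($T = \left(-24 - 4\right) \left(-90\right) = \left(-28\right) \left(-90\right) = 2520$)
$\left(x{\left(91,-34 \right)} - 24678\right) + T = \left(75 - 24678\right) + 2520 = -24603 + 2520 = -22083$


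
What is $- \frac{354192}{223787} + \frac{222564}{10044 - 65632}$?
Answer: $- \frac{17373938691}{3109967939} \approx -5.5865$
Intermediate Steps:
$- \frac{354192}{223787} + \frac{222564}{10044 - 65632} = \left(-354192\right) \frac{1}{223787} + \frac{222564}{-55588} = - \frac{354192}{223787} + 222564 \left(- \frac{1}{55588}\right) = - \frac{354192}{223787} - \frac{55641}{13897} = - \frac{17373938691}{3109967939}$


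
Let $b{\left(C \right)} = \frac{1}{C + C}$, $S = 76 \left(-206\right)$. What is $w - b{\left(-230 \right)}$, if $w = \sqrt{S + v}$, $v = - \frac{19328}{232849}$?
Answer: $\frac{1}{460} + \frac{2 i \sqrt{212212947845482}}{232849} \approx 0.0021739 + 125.12 i$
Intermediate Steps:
$v = - \frac{19328}{232849}$ ($v = \left(-19328\right) \frac{1}{232849} = - \frac{19328}{232849} \approx -0.083007$)
$S = -15656$
$b{\left(C \right)} = \frac{1}{2 C}$
$w = \frac{2 i \sqrt{212212947845482}}{232849}$ ($w = \sqrt{-15656 - \frac{19328}{232849}} = \sqrt{- \frac{3645503272}{232849}} = \frac{2 i \sqrt{212212947845482}}{232849} \approx 125.12 i$)
$w - b{\left(-230 \right)} = \frac{2 i \sqrt{212212947845482}}{232849} - \frac{1}{2 \left(-230\right)} = \frac{2 i \sqrt{212212947845482}}{232849} - \frac{1}{2} \left(- \frac{1}{230}\right) = \frac{2 i \sqrt{212212947845482}}{232849} - - \frac{1}{460} = \frac{2 i \sqrt{212212947845482}}{232849} + \frac{1}{460} = \frac{1}{460} + \frac{2 i \sqrt{212212947845482}}{232849}$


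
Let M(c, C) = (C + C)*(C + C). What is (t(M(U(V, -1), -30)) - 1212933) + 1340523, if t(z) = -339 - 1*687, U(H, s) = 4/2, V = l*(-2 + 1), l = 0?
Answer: 126564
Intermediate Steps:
V = 0 (V = 0*(-2 + 1) = 0*(-1) = 0)
U(H, s) = 2 (U(H, s) = 4*(1/2) = 2)
M(c, C) = 4*C**2 (M(c, C) = (2*C)*(2*C) = 4*C**2)
t(z) = -1026 (t(z) = -339 - 687 = -1026)
(t(M(U(V, -1), -30)) - 1212933) + 1340523 = (-1026 - 1212933) + 1340523 = -1213959 + 1340523 = 126564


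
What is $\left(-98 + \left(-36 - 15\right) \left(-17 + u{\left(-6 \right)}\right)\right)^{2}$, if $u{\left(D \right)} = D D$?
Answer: $1138489$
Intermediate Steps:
$u{\left(D \right)} = D^{2}$
$\left(-98 + \left(-36 - 15\right) \left(-17 + u{\left(-6 \right)}\right)\right)^{2} = \left(-98 + \left(-36 - 15\right) \left(-17 + \left(-6\right)^{2}\right)\right)^{2} = \left(-98 - 51 \left(-17 + 36\right)\right)^{2} = \left(-98 - 969\right)^{2} = \left(-1067\right)^{2} = 1138489$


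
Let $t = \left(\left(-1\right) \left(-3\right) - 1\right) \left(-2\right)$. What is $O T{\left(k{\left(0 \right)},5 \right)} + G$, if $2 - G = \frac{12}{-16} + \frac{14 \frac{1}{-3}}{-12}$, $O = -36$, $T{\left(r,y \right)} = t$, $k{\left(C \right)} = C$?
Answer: $\frac{5269}{36} \approx 146.36$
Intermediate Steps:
$t = -4$ ($t = \left(3 - 1\right) \left(-2\right) = 2 \left(-2\right) = -4$)
$T{\left(r,y \right)} = -4$
$G = \frac{85}{36}$ ($G = 2 - \left(\frac{12}{-16} + \frac{14 \frac{1}{-3}}{-12}\right) = 2 - \left(12 \left(- \frac{1}{16}\right) + 14 \left(- \frac{1}{3}\right) \left(- \frac{1}{12}\right)\right) = 2 - \left(- \frac{3}{4} - - \frac{7}{18}\right) = 2 - \left(- \frac{3}{4} + \frac{7}{18}\right) = 2 - - \frac{13}{36} = 2 + \frac{13}{36} = \frac{85}{36} \approx 2.3611$)
$O T{\left(k{\left(0 \right)},5 \right)} + G = \left(-36\right) \left(-4\right) + \frac{85}{36} = 144 + \frac{85}{36} = \frac{5269}{36}$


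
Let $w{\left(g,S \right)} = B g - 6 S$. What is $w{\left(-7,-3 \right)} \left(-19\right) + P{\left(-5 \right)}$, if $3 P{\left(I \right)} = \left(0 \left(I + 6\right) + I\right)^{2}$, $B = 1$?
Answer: $- \frac{602}{3} \approx -200.67$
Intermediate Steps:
$P{\left(I \right)} = \frac{I^{2}}{3}$ ($P{\left(I \right)} = \frac{\left(0 \left(I + 6\right) + I\right)^{2}}{3} = \frac{\left(0 \left(6 + I\right) + I\right)^{2}}{3} = \frac{\left(0 + I\right)^{2}}{3} = \frac{I^{2}}{3}$)
$w{\left(g,S \right)} = g - 6 S$ ($w{\left(g,S \right)} = 1 g - 6 S = g - 6 S$)
$w{\left(-7,-3 \right)} \left(-19\right) + P{\left(-5 \right)} = \left(-7 - -18\right) \left(-19\right) + \frac{\left(-5\right)^{2}}{3} = \left(-7 + 18\right) \left(-19\right) + \frac{1}{3} \cdot 25 = 11 \left(-19\right) + \frac{25}{3} = -209 + \frac{25}{3} = - \frac{602}{3}$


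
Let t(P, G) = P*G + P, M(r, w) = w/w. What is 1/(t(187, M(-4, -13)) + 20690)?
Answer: 1/21064 ≈ 4.7474e-5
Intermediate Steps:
M(r, w) = 1
t(P, G) = P + G*P (t(P, G) = G*P + P = P + G*P)
1/(t(187, M(-4, -13)) + 20690) = 1/(187*(1 + 1) + 20690) = 1/(187*2 + 20690) = 1/(374 + 20690) = 1/21064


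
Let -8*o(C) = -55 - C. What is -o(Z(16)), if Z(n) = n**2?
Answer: -311/8 ≈ -38.875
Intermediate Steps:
o(C) = 55/8 + C/8 (o(C) = -(-55 - C)/8 = 55/8 + C/8)
-o(Z(16)) = -(55/8 + (1/8)*16**2) = -(55/8 + (1/8)*256) = -(55/8 + 32) = -1*311/8 = -311/8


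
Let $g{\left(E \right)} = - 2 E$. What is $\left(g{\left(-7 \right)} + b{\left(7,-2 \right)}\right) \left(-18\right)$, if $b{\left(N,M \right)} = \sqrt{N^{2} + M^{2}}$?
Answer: $-252 - 18 \sqrt{53} \approx -383.04$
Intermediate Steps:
$b{\left(N,M \right)} = \sqrt{M^{2} + N^{2}}$
$\left(g{\left(-7 \right)} + b{\left(7,-2 \right)}\right) \left(-18\right) = \left(\left(-2\right) \left(-7\right) + \sqrt{\left(-2\right)^{2} + 7^{2}}\right) \left(-18\right) = \left(14 + \sqrt{4 + 49}\right) \left(-18\right) = \left(14 + \sqrt{53}\right) \left(-18\right) = -252 - 18 \sqrt{53}$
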